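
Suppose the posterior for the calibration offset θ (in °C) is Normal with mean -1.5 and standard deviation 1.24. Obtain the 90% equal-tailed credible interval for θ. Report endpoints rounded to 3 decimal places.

[-3.540, 0.540]

The posterior is symmetric, so the 90% equal-tailed interval is θ = -1.5 ± z·1.24 with z = 1.645.
Half-width: 1.645 × 1.24 = 2.040.
-1.5 − 2.040 = -3.540; -1.5 + 2.040 = 0.540.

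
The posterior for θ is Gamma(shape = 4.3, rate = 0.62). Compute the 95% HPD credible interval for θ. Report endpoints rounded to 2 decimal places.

The posterior is unimodal and skewed, so the HPD interval has equal density at both endpoints and is the shortest 95% interval.
Solving f(1.38) = f(13.55) with F(13.55) − F(1.38) = 0.95 gives [1.38, 13.55].
For comparison, the equal-tailed interval is [2.01, 14.86]; the HPD is narrower and shifted toward the mode.

[1.38, 13.55]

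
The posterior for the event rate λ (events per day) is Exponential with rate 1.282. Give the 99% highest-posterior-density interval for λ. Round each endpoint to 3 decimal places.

The exponential density is strictly decreasing on [0, ∞), so the HPD interval is anchored at 0: [0, q] with P(λ ≤ q) = 0.99.
q = −ln(1 − 0.99) / 1.282 = 4.6052 / 1.282 = 3.592.

[0.000, 3.592]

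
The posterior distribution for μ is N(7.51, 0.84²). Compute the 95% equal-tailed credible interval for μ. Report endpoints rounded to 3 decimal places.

[5.864, 9.156]

The posterior is symmetric, so the 95% equal-tailed interval is μ = 7.51 ± z·0.84 with z = 1.960.
Half-width: 1.960 × 0.84 = 1.646.
7.51 − 1.646 = 5.864; 7.51 + 1.646 = 9.156.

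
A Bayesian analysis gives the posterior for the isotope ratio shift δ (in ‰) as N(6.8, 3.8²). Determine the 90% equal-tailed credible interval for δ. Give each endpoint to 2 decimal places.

[0.55, 13.05]

The posterior is symmetric, so the 90% equal-tailed interval is δ = 6.8 ± z·3.8 with z = 1.645.
Half-width: 1.645 × 3.8 = 6.25.
6.8 − 6.25 = 0.55; 6.8 + 6.25 = 13.05.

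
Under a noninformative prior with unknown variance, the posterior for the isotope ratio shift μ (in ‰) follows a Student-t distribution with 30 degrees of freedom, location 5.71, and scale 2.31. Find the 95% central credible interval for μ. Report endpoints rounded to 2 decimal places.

[0.99, 10.43]

The t_30 distribution is symmetric; the 95% interval is 5.71 ± t·2.31 with t_{0.975,30} = 2.042.
Half-width: 2.042 × 2.31 = 4.72.
5.71 − 4.72 = 0.99; 5.71 + 4.72 = 10.43.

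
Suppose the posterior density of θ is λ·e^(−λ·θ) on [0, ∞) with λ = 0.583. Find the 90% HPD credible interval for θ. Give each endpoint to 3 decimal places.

[0.000, 3.950]

The exponential density is strictly decreasing on [0, ∞), so the HPD interval is anchored at 0: [0, q] with P(θ ≤ q) = 0.90.
q = −ln(1 − 0.90) / 0.583 = 2.3026 / 0.583 = 3.950.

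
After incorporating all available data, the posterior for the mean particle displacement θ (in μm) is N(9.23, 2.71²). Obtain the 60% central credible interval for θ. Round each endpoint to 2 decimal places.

[6.95, 11.51]

The posterior is symmetric, so the 60% equal-tailed interval is θ = 9.23 ± z·2.71 with z = 0.842.
Half-width: 0.842 × 2.71 = 2.28.
9.23 − 2.28 = 6.95; 9.23 + 2.28 = 11.51.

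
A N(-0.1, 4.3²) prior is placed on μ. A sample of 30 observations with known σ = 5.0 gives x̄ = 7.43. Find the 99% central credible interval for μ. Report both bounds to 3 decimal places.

Posterior precision = 1/4.3² + 30/5.0² = 0.0541 + 1.2000 = 1.2541, so posterior SD = 0.8930.
Posterior mean = (-0.1/4.3² + 30·7.43/5.0²) / 1.2541 = 7.1053.
Interval: 7.1053 ± 2.576 × 0.8930 → [4.805, 9.405].

[4.805, 9.405]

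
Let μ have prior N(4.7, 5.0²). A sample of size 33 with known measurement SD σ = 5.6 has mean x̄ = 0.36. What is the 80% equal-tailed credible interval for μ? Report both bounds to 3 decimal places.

Posterior precision = 1/5.0² + 33/5.6² = 0.0400 + 1.0523 = 1.0923, so posterior SD = 0.9568.
Posterior mean = (4.7/5.0² + 33·0.36/5.6²) / 1.0923 = 0.5189.
Interval: 0.5189 ± 1.282 × 0.9568 → [-0.707, 1.745].

[-0.707, 1.745]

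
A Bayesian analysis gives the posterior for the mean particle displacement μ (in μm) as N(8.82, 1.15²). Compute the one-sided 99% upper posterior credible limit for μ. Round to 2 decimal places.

Need U with P(μ ≤ U) = 0.99: U = 8.82 + z_{0.01}·1.15.
z = 2.326; U = 8.82 + 2.326 × 1.15 = 11.50.

11.50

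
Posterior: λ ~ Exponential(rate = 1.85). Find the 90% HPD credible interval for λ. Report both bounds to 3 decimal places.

The exponential density is strictly decreasing on [0, ∞), so the HPD interval is anchored at 0: [0, q] with P(λ ≤ q) = 0.90.
q = −ln(1 − 0.90) / 1.85 = 2.3026 / 1.85 = 1.245.

[0.000, 1.245]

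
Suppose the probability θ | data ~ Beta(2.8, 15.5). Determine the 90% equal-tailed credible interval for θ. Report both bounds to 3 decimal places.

Posterior: Beta(2.8, 15.5).
Equal-tailed 90% interval: the 0.05 and 0.95 quantiles of Beta(2.8, 15.5).
Posterior mean ≈ 0.153, SD ≈ 0.082; a Normal approximation gives roughly [0.018, 0.288].
Exact: F⁻¹(0.05) = 0.043; F⁻¹(0.95) = 0.307.

[0.043, 0.307]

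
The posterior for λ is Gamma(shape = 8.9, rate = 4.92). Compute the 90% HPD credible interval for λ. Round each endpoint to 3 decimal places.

[0.833, 2.751]

The posterior is unimodal and skewed, so the HPD interval has equal density at both endpoints and is the shortest 90% interval.
Solving f(0.833) = f(2.751) with F(2.751) − F(0.833) = 0.90 gives [0.833, 2.751].
For comparison, the equal-tailed interval is [0.940, 2.908]; the HPD is narrower and shifted toward the mode.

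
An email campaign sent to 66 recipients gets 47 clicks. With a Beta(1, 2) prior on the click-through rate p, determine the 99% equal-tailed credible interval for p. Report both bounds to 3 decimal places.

[0.545, 0.825]

Posterior: Beta(1+47, 2+19) = Beta(48, 21).
Equal-tailed 99% interval: the 0.005 and 0.995 quantiles of Beta(48, 21).
Posterior mean ≈ 0.696, SD ≈ 0.055; a Normal approximation gives roughly [0.554, 0.837].
Exact: F⁻¹(0.005) = 0.545; F⁻¹(0.995) = 0.825.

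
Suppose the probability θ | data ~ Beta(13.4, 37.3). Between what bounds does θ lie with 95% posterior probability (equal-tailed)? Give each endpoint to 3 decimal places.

[0.154, 0.393]

Posterior: Beta(13.4, 37.3).
Equal-tailed 95% interval: the 0.025 and 0.975 quantiles of Beta(13.4, 37.3).
Posterior mean ≈ 0.264, SD ≈ 0.061; a Normal approximation gives roughly [0.144, 0.384].
Exact: F⁻¹(0.025) = 0.154; F⁻¹(0.975) = 0.393.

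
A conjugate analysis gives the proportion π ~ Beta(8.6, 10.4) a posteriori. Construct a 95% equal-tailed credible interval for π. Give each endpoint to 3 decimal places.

[0.242, 0.673]

Posterior: Beta(8.6, 10.4).
Equal-tailed 95% interval: the 0.025 and 0.975 quantiles of Beta(8.6, 10.4).
Posterior mean ≈ 0.453, SD ≈ 0.111; a Normal approximation gives roughly [0.234, 0.671].
Exact: F⁻¹(0.025) = 0.242; F⁻¹(0.975) = 0.673.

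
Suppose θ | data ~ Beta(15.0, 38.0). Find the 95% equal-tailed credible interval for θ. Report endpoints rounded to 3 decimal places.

Posterior: Beta(15.0, 38.0).
Equal-tailed 95% interval: the 0.025 and 0.975 quantiles of Beta(15.0, 38.0).
Posterior mean ≈ 0.283, SD ≈ 0.061; a Normal approximation gives roughly [0.163, 0.403].
Exact: F⁻¹(0.025) = 0.171; F⁻¹(0.975) = 0.410.

[0.171, 0.410]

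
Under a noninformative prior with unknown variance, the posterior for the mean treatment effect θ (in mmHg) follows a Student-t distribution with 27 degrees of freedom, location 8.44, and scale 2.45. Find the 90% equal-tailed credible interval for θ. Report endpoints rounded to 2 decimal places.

The t_27 distribution is symmetric; the 90% interval is 8.44 ± t·2.45 with t_{0.95,27} = 1.703.
Half-width: 1.703 × 2.45 = 4.17.
8.44 − 4.17 = 4.27; 8.44 + 4.17 = 12.61.

[4.27, 12.61]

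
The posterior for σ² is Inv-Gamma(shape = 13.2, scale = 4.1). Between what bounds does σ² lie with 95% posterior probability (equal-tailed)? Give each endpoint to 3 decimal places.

[0.193, 0.580]

Inverse-Gamma(13.2, 4.1) quantiles: F⁻¹(0.025) and F⁻¹(0.975).
Equivalently, 1/σ² ~ Gamma(13.2, rate = 4.1); invert its 0.975 and 0.025 quantiles.
Posterior mean ≈ 0.336, SD ≈ 0.100; a Normal approximation gives roughly [0.139, 0.533].
Exact: lower = 0.193; upper = 0.580.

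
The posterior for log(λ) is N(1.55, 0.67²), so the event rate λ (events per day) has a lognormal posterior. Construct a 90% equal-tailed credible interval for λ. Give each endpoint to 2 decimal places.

[1.57, 14.18]

On the log scale the 90% interval is 1.55 ± 1.645 × 0.67 = [0.4479, 2.6521].
Exponentiate: [e^0.4479, e^2.6521] = [1.57, 14.18].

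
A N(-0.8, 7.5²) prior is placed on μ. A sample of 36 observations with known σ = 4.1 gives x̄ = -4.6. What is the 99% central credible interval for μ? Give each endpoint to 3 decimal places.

Posterior precision = 1/7.5² + 36/4.1² = 0.0178 + 2.1416 = 2.1594, so posterior SD = 0.6805.
Posterior mean = (-0.8/7.5² + 36·-4.6/4.1²) / 2.1594 = -4.5687.
Interval: -4.5687 ± 2.576 × 0.6805 → [-6.322, -2.816].

[-6.322, -2.816]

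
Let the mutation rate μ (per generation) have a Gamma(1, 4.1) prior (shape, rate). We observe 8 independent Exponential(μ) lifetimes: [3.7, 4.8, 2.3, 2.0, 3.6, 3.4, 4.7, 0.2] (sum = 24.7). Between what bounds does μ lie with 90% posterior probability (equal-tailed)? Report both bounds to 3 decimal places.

Posterior: Gamma(1+8, 4.1+24.7) = Gamma(9, 28.8) (shape, rate).
Equal-tailed 90% interval: Gamma(9, 28.8) quantiles at 0.05 and 0.95.
Posterior mean ≈ 0.312, SD ≈ 0.104; a Normal approximation gives roughly [0.141, 0.484].
Exact: lower = 0.163; upper = 0.501.

[0.163, 0.501]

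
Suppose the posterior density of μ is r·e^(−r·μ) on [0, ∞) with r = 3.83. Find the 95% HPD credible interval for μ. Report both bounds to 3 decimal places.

[0.000, 0.782]

The exponential density is strictly decreasing on [0, ∞), so the HPD interval is anchored at 0: [0, q] with P(μ ≤ q) = 0.95.
q = −ln(1 − 0.95) / 3.83 = 2.9957 / 3.83 = 0.782.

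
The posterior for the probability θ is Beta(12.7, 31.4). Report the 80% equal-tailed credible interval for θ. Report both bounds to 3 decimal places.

[0.203, 0.377]

Posterior: Beta(12.7, 31.4).
Equal-tailed 80% interval: the 0.1 and 0.9 quantiles of Beta(12.7, 31.4).
Posterior mean ≈ 0.288, SD ≈ 0.067; a Normal approximation gives roughly [0.202, 0.374].
Exact: F⁻¹(0.1) = 0.203; F⁻¹(0.9) = 0.377.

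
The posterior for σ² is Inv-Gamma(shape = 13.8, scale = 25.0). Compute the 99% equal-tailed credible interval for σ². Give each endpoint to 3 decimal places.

Inverse-Gamma(13.8, 25.0) quantiles: F⁻¹(0.005) and F⁻¹(0.995).
Equivalently, 1/σ² ~ Gamma(13.8, rate = 25.0); invert its 0.995 and 0.005 quantiles.
Posterior mean ≈ 1.953, SD ≈ 0.569; a Normal approximation gives roughly [0.489, 3.418].
Exact: lower = 0.991; upper = 4.099.

[0.991, 4.099]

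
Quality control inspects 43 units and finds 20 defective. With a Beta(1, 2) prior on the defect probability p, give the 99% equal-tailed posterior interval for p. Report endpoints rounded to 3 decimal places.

Posterior: Beta(1+20, 2+23) = Beta(21, 25).
Equal-tailed 99% interval: the 0.005 and 0.995 quantiles of Beta(21, 25).
Posterior mean ≈ 0.457, SD ≈ 0.073; a Normal approximation gives roughly [0.269, 0.644].
Exact: F⁻¹(0.005) = 0.277; F⁻¹(0.995) = 0.643.

[0.277, 0.643]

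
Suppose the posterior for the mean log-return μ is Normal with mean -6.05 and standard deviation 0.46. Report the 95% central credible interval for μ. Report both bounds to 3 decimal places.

[-6.952, -5.148]

The posterior is symmetric, so the 95% equal-tailed interval is μ = -6.05 ± z·0.46 with z = 1.960.
Half-width: 1.960 × 0.46 = 0.902.
-6.05 − 0.902 = -6.952; -6.05 + 0.902 = -5.148.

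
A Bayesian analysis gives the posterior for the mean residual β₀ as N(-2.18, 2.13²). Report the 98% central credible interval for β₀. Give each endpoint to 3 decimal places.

The posterior is symmetric, so the 98% equal-tailed interval is β₀ = -2.18 ± z·2.13 with z = 2.326.
Half-width: 2.326 × 2.13 = 4.955.
-2.18 − 4.955 = -7.135; -2.18 + 4.955 = 2.775.

[-7.135, 2.775]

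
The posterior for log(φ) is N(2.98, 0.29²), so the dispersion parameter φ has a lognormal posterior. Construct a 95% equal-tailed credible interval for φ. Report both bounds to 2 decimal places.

[11.15, 34.76]

On the log scale the 95% interval is 2.98 ± 1.960 × 0.29 = [2.4116, 3.5484].
Exponentiate: [e^2.4116, e^3.5484] = [11.15, 34.76].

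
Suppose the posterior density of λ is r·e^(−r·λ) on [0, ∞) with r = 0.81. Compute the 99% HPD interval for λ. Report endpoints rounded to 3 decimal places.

[0.000, 5.685]

The exponential density is strictly decreasing on [0, ∞), so the HPD interval is anchored at 0: [0, q] with P(λ ≤ q) = 0.99.
q = −ln(1 − 0.99) / 0.81 = 4.6052 / 0.81 = 5.685.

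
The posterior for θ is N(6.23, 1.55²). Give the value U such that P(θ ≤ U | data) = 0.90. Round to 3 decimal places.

Need U with P(θ ≤ U) = 0.90: U = 6.23 + z_{0.1}·1.55.
z = 1.282; U = 6.23 + 1.282 × 1.55 = 8.216.

8.216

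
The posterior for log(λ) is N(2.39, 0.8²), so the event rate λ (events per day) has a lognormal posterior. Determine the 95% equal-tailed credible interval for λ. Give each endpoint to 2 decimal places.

On the log scale the 95% interval is 2.39 ± 1.960 × 0.8 = [0.8220, 3.9580].
Exponentiate: [e^0.8220, e^3.9580] = [2.28, 52.35].

[2.28, 52.35]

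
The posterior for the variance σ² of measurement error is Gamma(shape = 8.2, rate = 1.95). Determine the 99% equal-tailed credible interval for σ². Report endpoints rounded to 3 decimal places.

[1.375, 8.936]

Posterior: Gamma(shape 8.2, rate 1.95).
Equal-tailed 99% interval: Gamma(8.2, 1.95) quantiles at 0.005 and 0.995.
Posterior mean ≈ 4.205, SD ≈ 1.468; a Normal approximation gives roughly [0.423, 7.988].
Exact: lower = 1.375; upper = 8.936.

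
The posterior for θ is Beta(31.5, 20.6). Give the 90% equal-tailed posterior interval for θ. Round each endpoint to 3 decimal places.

[0.492, 0.713]

Posterior: Beta(31.5, 20.6).
Equal-tailed 90% interval: the 0.05 and 0.95 quantiles of Beta(31.5, 20.6).
Posterior mean ≈ 0.605, SD ≈ 0.067; a Normal approximation gives roughly [0.494, 0.715].
Exact: F⁻¹(0.05) = 0.492; F⁻¹(0.95) = 0.713.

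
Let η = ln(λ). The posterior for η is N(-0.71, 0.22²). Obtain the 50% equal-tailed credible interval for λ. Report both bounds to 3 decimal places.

On the log scale the 50% interval is -0.71 ± 0.674 × 0.22 = [-0.8584, -0.5616].
Exponentiate: [e^-0.8584, e^-0.5616] = [0.424, 0.570].

[0.424, 0.570]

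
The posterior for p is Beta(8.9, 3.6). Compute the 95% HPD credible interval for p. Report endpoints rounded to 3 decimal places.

The posterior is unimodal and skewed, so the HPD interval has equal density at both endpoints and is the shortest 95% interval.
Solving f(0.472) = f(0.934) with F(0.934) − F(0.472) = 0.95 gives [0.472, 0.934].
For comparison, the equal-tailed interval is [0.444, 0.916]; the HPD is narrower and shifted toward the mode.

[0.472, 0.934]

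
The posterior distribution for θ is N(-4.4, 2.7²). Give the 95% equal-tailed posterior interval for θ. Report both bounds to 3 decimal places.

[-9.692, 0.892]

The posterior is symmetric, so the 95% equal-tailed interval is θ = -4.4 ± z·2.7 with z = 1.960.
Half-width: 1.960 × 2.7 = 5.292.
-4.4 − 5.292 = -9.692; -4.4 + 5.292 = 0.892.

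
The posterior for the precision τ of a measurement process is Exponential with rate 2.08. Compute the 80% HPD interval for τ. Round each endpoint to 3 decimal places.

[0.000, 0.774]

The exponential density is strictly decreasing on [0, ∞), so the HPD interval is anchored at 0: [0, q] with P(τ ≤ q) = 0.80.
q = −ln(1 − 0.80) / 2.08 = 1.6094 / 2.08 = 0.774.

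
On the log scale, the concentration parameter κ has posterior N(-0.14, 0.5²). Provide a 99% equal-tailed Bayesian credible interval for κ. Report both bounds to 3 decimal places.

[0.240, 3.152]

On the log scale the 99% interval is -0.14 ± 2.576 × 0.5 = [-1.4279, 1.1479].
Exponentiate: [e^-1.4279, e^1.1479] = [0.240, 3.152].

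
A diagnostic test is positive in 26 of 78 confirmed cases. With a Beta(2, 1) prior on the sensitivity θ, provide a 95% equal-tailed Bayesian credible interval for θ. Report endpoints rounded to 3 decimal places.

[0.247, 0.452]

Posterior: Beta(2+26, 1+52) = Beta(28, 53).
Equal-tailed 95% interval: the 0.025 and 0.975 quantiles of Beta(28, 53).
Posterior mean ≈ 0.346, SD ≈ 0.053; a Normal approximation gives roughly [0.243, 0.449].
Exact: F⁻¹(0.025) = 0.247; F⁻¹(0.975) = 0.452.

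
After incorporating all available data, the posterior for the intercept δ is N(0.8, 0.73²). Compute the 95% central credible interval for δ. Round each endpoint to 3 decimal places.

The posterior is symmetric, so the 95% equal-tailed interval is δ = 0.8 ± z·0.73 with z = 1.960.
Half-width: 1.960 × 0.73 = 1.431.
0.8 − 1.431 = -0.631; 0.8 + 1.431 = 2.231.

[-0.631, 2.231]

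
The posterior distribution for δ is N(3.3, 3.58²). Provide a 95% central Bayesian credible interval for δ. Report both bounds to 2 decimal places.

[-3.72, 10.32]

The posterior is symmetric, so the 95% equal-tailed interval is δ = 3.3 ± z·3.58 with z = 1.960.
Half-width: 1.960 × 3.58 = 7.02.
3.3 − 7.02 = -3.72; 3.3 + 7.02 = 10.32.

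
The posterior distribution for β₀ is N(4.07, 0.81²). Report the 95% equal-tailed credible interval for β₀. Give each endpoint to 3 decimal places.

The posterior is symmetric, so the 95% equal-tailed interval is β₀ = 4.07 ± z·0.81 with z = 1.960.
Half-width: 1.960 × 0.81 = 1.588.
4.07 − 1.588 = 2.482; 4.07 + 1.588 = 5.658.

[2.482, 5.658]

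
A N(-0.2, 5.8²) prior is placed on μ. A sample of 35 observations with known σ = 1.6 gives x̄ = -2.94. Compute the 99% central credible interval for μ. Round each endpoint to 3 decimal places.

[-3.630, -2.238]

Posterior precision = 1/5.8² + 35/1.6² = 0.0297 + 13.6719 = 13.7016, so posterior SD = 0.2702.
Posterior mean = (-0.2/5.8² + 35·-2.94/1.6²) / 13.7016 = -2.9341.
Interval: -2.9341 ± 2.576 × 0.2702 → [-3.630, -2.238].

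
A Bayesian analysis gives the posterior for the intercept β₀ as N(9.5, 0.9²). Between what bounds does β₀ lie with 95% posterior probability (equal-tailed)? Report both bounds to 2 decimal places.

[7.74, 11.26]

The posterior is symmetric, so the 95% equal-tailed interval is β₀ = 9.5 ± z·0.9 with z = 1.960.
Half-width: 1.960 × 0.9 = 1.76.
9.5 − 1.76 = 7.74; 9.5 + 1.76 = 11.26.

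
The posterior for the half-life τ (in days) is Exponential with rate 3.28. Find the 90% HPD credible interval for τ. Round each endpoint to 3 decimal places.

The exponential density is strictly decreasing on [0, ∞), so the HPD interval is anchored at 0: [0, q] with P(τ ≤ q) = 0.90.
q = −ln(1 − 0.90) / 3.28 = 2.3026 / 3.28 = 0.702.

[0.000, 0.702]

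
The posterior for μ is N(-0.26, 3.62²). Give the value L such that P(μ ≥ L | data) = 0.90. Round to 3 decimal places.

Need L with P(μ ≥ L) = 0.90: L = -0.26 − z_{0.1}·3.62.
z = 1.282; L = -0.26 − 1.282 × 3.62 = -4.899.

-4.899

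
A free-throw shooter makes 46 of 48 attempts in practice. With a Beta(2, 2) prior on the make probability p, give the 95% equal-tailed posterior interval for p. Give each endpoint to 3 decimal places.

Posterior: Beta(2+46, 2+2) = Beta(48, 4).
Equal-tailed 95% interval: the 0.025 and 0.975 quantiles of Beta(48, 4).
Posterior mean ≈ 0.923, SD ≈ 0.037; a Normal approximation gives roughly [0.851, 0.995].
Exact: F⁻¹(0.025) = 0.838; F⁻¹(0.975) = 0.978.

[0.838, 0.978]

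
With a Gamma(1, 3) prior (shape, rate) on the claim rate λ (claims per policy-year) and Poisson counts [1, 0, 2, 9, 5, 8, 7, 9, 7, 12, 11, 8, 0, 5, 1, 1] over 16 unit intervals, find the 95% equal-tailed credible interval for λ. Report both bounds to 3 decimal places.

Posterior: Gamma(1+86, 3+16) = Gamma(87, 19) (shape, rate).
Equal-tailed 95% interval: Gamma(87, 19) quantiles at 0.025 and 0.975.
Posterior mean ≈ 4.579, SD ≈ 0.491; a Normal approximation gives roughly [3.617, 5.541].
Exact: lower = 3.668; upper = 5.590.

[3.668, 5.590]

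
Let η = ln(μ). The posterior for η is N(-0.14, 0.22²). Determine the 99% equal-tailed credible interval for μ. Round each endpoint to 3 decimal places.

[0.493, 1.532]

On the log scale the 99% interval is -0.14 ± 2.576 × 0.22 = [-0.7067, 0.4267].
Exponentiate: [e^-0.7067, e^0.4267] = [0.493, 1.532].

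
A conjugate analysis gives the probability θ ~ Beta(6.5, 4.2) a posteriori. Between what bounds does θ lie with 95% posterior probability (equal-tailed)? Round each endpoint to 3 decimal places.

[0.316, 0.861]

Posterior: Beta(6.5, 4.2).
Equal-tailed 95% interval: the 0.025 and 0.975 quantiles of Beta(6.5, 4.2).
Posterior mean ≈ 0.607, SD ≈ 0.143; a Normal approximation gives roughly [0.328, 0.887].
Exact: F⁻¹(0.025) = 0.316; F⁻¹(0.975) = 0.861.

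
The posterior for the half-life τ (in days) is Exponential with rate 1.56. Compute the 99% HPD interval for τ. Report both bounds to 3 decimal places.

The exponential density is strictly decreasing on [0, ∞), so the HPD interval is anchored at 0: [0, q] with P(τ ≤ q) = 0.99.
q = −ln(1 − 0.99) / 1.56 = 4.6052 / 1.56 = 2.952.

[0.000, 2.952]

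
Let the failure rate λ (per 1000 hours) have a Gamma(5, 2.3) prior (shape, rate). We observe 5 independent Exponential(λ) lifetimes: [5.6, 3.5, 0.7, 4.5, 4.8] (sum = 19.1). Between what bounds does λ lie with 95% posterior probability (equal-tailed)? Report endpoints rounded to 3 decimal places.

[0.224, 0.798]

Posterior: Gamma(5+5, 2.3+19.1) = Gamma(10, 21.4) (shape, rate).
Equal-tailed 95% interval: Gamma(10, 21.4) quantiles at 0.025 and 0.975.
Posterior mean ≈ 0.467, SD ≈ 0.148; a Normal approximation gives roughly [0.178, 0.757].
Exact: lower = 0.224; upper = 0.798.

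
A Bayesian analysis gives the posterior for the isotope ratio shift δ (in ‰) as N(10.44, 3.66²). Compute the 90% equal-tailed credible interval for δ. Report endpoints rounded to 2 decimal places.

[4.42, 16.46]

The posterior is symmetric, so the 90% equal-tailed interval is δ = 10.44 ± z·3.66 with z = 1.645.
Half-width: 1.645 × 3.66 = 6.02.
10.44 − 6.02 = 4.42; 10.44 + 6.02 = 16.46.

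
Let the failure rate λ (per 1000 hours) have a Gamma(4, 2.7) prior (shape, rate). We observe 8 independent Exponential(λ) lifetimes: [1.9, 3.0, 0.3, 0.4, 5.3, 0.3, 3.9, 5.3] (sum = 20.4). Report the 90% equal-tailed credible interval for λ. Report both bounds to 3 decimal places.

Posterior: Gamma(4+8, 2.7+20.4) = Gamma(12, 23.1) (shape, rate).
Equal-tailed 90% interval: Gamma(12, 23.1) quantiles at 0.05 and 0.95.
Posterior mean ≈ 0.519, SD ≈ 0.150; a Normal approximation gives roughly [0.273, 0.766].
Exact: lower = 0.300; upper = 0.788.

[0.300, 0.788]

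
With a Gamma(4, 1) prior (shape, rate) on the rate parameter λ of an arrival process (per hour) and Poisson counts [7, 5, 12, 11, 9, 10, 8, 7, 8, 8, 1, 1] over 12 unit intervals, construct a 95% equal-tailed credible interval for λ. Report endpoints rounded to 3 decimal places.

Posterior: Gamma(4+87, 1+12) = Gamma(91, 13) (shape, rate).
Equal-tailed 95% interval: Gamma(91, 13) quantiles at 0.025 and 0.975.
Posterior mean ≈ 7.000, SD ≈ 0.734; a Normal approximation gives roughly [5.562, 8.438].
Exact: lower = 5.636; upper = 8.510.

[5.636, 8.510]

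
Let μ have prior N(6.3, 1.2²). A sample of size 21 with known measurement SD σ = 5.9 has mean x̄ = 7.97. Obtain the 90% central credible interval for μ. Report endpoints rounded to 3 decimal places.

Posterior precision = 1/1.2² + 21/5.9² = 0.6944 + 0.6033 = 1.2977, so posterior SD = 0.8778.
Posterior mean = (6.3/1.2² + 21·7.97/5.9²) / 1.2977 = 7.0763.
Interval: 7.0763 ± 1.645 × 0.8778 → [5.632, 8.520].

[5.632, 8.520]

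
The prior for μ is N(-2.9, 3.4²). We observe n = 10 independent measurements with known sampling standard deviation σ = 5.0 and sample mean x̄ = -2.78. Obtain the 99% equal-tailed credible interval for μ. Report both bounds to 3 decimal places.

[-6.494, 0.892]

Posterior precision = 1/3.4² + 10/5.0² = 0.0865 + 0.4000 = 0.4865, so posterior SD = 1.4337.
Posterior mean = (-2.9/3.4² + 10·-2.78/5.0²) / 0.4865 = -2.8013.
Interval: -2.8013 ± 2.576 × 1.4337 → [-6.494, 0.892].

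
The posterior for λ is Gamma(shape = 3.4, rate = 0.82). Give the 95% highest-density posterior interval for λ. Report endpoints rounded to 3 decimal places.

The posterior is unimodal and skewed, so the HPD interval has equal density at both endpoints and is the shortest 95% interval.
Solving f(0.554) = f(8.572) with F(8.572) − F(0.554) = 0.95 gives [0.554, 8.572].
For comparison, the equal-tailed interval is [0.973, 9.575]; the HPD is narrower and shifted toward the mode.

[0.554, 8.572]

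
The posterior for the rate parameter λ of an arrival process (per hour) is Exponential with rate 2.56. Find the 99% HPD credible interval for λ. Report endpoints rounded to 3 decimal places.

[0.000, 1.799]

The exponential density is strictly decreasing on [0, ∞), so the HPD interval is anchored at 0: [0, q] with P(λ ≤ q) = 0.99.
q = −ln(1 − 0.99) / 2.56 = 4.6052 / 2.56 = 1.799.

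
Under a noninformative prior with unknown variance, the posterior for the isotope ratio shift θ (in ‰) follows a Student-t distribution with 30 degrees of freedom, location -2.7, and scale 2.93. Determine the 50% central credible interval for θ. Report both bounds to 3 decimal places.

The t_30 distribution is symmetric; the 50% interval is -2.7 ± t·2.93 with t_{0.75,30} = 0.683.
Half-width: 0.683 × 2.93 = 2.000.
-2.7 − 2.000 = -4.700; -2.7 + 2.000 = -0.700.

[-4.700, -0.700]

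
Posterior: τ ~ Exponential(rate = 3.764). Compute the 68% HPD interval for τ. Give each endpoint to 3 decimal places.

The exponential density is strictly decreasing on [0, ∞), so the HPD interval is anchored at 0: [0, q] with P(τ ≤ q) = 0.68.
q = −ln(1 − 0.68) / 3.764 = 1.1394 / 3.764 = 0.303.

[0.000, 0.303]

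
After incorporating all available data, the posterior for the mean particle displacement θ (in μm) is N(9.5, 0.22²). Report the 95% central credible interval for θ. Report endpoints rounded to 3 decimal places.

The posterior is symmetric, so the 95% equal-tailed interval is θ = 9.5 ± z·0.22 with z = 1.960.
Half-width: 1.960 × 0.22 = 0.431.
9.5 − 0.431 = 9.069; 9.5 + 0.431 = 9.931.

[9.069, 9.931]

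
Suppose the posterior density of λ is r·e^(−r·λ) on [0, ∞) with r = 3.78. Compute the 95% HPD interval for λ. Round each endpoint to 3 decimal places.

[0.000, 0.793]

The exponential density is strictly decreasing on [0, ∞), so the HPD interval is anchored at 0: [0, q] with P(λ ≤ q) = 0.95.
q = −ln(1 − 0.95) / 3.78 = 2.9957 / 3.78 = 0.793.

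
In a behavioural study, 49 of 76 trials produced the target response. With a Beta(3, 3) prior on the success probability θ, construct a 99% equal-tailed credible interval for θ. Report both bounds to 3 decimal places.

[0.493, 0.763]

Posterior: Beta(3+49, 3+27) = Beta(52, 30).
Equal-tailed 99% interval: the 0.005 and 0.995 quantiles of Beta(52, 30).
Posterior mean ≈ 0.634, SD ≈ 0.053; a Normal approximation gives roughly [0.498, 0.770].
Exact: F⁻¹(0.005) = 0.493; F⁻¹(0.995) = 0.763.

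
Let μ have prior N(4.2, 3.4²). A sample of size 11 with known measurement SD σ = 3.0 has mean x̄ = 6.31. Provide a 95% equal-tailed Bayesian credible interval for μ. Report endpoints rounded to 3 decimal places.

[4.457, 7.884]

Posterior precision = 1/3.4² + 11/3.0² = 0.0865 + 1.2222 = 1.3087, so posterior SD = 0.8741.
Posterior mean = (4.2/3.4² + 11·6.31/3.0²) / 1.3087 = 6.1705.
Interval: 6.1705 ± 1.960 × 0.8741 → [4.457, 7.884].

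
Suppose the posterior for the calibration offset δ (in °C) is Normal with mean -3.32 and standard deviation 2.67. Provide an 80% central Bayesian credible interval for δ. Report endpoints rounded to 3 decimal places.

The posterior is symmetric, so the 80% equal-tailed interval is δ = -3.32 ± z·2.67 with z = 1.282.
Half-width: 1.282 × 2.67 = 3.422.
-3.32 − 3.422 = -6.742; -3.32 + 3.422 = 0.102.

[-6.742, 0.102]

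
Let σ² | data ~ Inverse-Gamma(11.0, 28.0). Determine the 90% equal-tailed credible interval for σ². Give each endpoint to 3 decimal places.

Inverse-Gamma(11.0, 28.0) quantiles: F⁻¹(0.05) and F⁻¹(0.95).
Equivalently, 1/σ² ~ Gamma(11.0, rate = 28.0); invert its 0.95 and 0.05 quantiles.
Posterior mean ≈ 2.800, SD ≈ 0.933; a Normal approximation gives roughly [1.265, 4.335].
Exact: lower = 1.651; upper = 4.539.

[1.651, 4.539]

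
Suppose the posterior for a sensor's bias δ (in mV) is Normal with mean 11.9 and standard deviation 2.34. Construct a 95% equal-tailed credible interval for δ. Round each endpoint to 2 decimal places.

The posterior is symmetric, so the 95% equal-tailed interval is δ = 11.9 ± z·2.34 with z = 1.960.
Half-width: 1.960 × 2.34 = 4.59.
11.9 − 4.59 = 7.31; 11.9 + 4.59 = 16.49.

[7.31, 16.49]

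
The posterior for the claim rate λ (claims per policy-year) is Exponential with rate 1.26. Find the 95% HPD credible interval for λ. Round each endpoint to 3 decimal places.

The exponential density is strictly decreasing on [0, ∞), so the HPD interval is anchored at 0: [0, q] with P(λ ≤ q) = 0.95.
q = −ln(1 − 0.95) / 1.26 = 2.9957 / 1.26 = 2.378.

[0.000, 2.378]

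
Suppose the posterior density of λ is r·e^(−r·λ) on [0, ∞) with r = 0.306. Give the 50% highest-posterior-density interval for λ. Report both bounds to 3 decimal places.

The exponential density is strictly decreasing on [0, ∞), so the HPD interval is anchored at 0: [0, q] with P(λ ≤ q) = 0.50.
q = −ln(1 − 0.50) / 0.306 = 0.6931 / 0.306 = 2.265.

[0.000, 2.265]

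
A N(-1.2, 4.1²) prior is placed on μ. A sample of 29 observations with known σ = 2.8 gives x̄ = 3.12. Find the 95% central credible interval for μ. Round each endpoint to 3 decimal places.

Posterior precision = 1/4.1² + 29/2.8² = 0.0595 + 3.6990 = 3.7585, so posterior SD = 0.5158.
Posterior mean = (-1.2/4.1² + 29·3.12/2.8²) / 3.7585 = 3.0516.
Interval: 3.0516 ± 1.960 × 0.5158 → [2.041, 4.063].

[2.041, 4.063]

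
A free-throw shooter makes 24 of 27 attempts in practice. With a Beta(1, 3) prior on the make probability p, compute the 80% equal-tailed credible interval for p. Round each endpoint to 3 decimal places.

Posterior: Beta(1+24, 3+3) = Beta(25, 6).
Equal-tailed 80% interval: the 0.1 and 0.9 quantiles of Beta(25, 6).
Posterior mean ≈ 0.806, SD ≈ 0.070; a Normal approximation gives roughly [0.717, 0.896].
Exact: F⁻¹(0.1) = 0.713; F⁻¹(0.9) = 0.891.

[0.713, 0.891]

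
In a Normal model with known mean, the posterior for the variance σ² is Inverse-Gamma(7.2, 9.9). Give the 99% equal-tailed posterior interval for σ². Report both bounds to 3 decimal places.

[0.620, 4.623]

Inverse-Gamma(7.2, 9.9) quantiles: F⁻¹(0.005) and F⁻¹(0.995).
Equivalently, 1/σ² ~ Gamma(7.2, rate = 9.9); invert its 0.995 and 0.005 quantiles.
Posterior mean ≈ 1.597, SD ≈ 0.700; a Normal approximation gives roughly [-0.207, 3.400].
Exact: lower = 0.620; upper = 4.623.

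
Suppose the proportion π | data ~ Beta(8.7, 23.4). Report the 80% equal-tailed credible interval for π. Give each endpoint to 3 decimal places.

[0.175, 0.374]

Posterior: Beta(8.7, 23.4).
Equal-tailed 80% interval: the 0.1 and 0.9 quantiles of Beta(8.7, 23.4).
Posterior mean ≈ 0.271, SD ≈ 0.077; a Normal approximation gives roughly [0.172, 0.370].
Exact: F⁻¹(0.1) = 0.175; F⁻¹(0.9) = 0.374.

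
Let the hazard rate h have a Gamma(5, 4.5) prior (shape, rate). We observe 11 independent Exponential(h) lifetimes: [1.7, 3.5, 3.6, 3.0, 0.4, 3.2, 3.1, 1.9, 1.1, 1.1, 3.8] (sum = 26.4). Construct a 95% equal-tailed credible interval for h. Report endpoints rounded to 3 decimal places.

Posterior: Gamma(5+11, 4.5+26.4) = Gamma(16, 30.9) (shape, rate).
Equal-tailed 95% interval: Gamma(16, 30.9) quantiles at 0.025 and 0.975.
Posterior mean ≈ 0.518, SD ≈ 0.129; a Normal approximation gives roughly [0.264, 0.772].
Exact: lower = 0.296; upper = 0.801.

[0.296, 0.801]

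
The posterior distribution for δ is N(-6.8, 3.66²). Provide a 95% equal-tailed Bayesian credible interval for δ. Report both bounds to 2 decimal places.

The posterior is symmetric, so the 95% equal-tailed interval is δ = -6.8 ± z·3.66 with z = 1.960.
Half-width: 1.960 × 3.66 = 7.17.
-6.8 − 7.17 = -13.97; -6.8 + 7.17 = 0.37.

[-13.97, 0.37]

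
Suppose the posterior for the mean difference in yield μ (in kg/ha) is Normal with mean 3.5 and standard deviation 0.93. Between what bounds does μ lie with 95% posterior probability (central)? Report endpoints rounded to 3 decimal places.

[1.677, 5.323]

The posterior is symmetric, so the 95% equal-tailed interval is μ = 3.5 ± z·0.93 with z = 1.960.
Half-width: 1.960 × 0.93 = 1.823.
3.5 − 1.823 = 1.677; 3.5 + 1.823 = 5.323.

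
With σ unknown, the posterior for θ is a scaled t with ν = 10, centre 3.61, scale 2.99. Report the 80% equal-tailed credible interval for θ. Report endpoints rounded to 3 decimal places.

[-0.493, 7.713]

The t_10 distribution is symmetric; the 80% interval is 3.61 ± t·2.99 with t_{0.9,10} = 1.372.
Half-width: 1.372 × 2.99 = 4.103.
3.61 − 4.103 = -0.493; 3.61 + 4.103 = 7.713.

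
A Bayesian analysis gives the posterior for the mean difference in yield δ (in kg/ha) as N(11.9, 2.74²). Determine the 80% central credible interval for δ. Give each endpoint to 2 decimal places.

[8.39, 15.41]

The posterior is symmetric, so the 80% equal-tailed interval is δ = 11.9 ± z·2.74 with z = 1.282.
Half-width: 1.282 × 2.74 = 3.51.
11.9 − 3.51 = 8.39; 11.9 + 3.51 = 15.41.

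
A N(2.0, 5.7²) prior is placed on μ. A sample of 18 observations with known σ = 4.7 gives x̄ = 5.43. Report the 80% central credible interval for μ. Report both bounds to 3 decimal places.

[3.912, 6.699]

Posterior precision = 1/5.7² + 18/4.7² = 0.0308 + 0.8148 = 0.8456, so posterior SD = 1.0875.
Posterior mean = (2.0/5.7² + 18·5.43/4.7²) / 0.8456 = 5.3052.
Interval: 5.3052 ± 1.282 × 1.0875 → [3.912, 6.699].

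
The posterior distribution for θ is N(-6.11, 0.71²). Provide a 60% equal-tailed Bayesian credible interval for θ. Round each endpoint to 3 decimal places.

The posterior is symmetric, so the 60% equal-tailed interval is θ = -6.11 ± z·0.71 with z = 0.842.
Half-width: 0.842 × 0.71 = 0.598.
-6.11 − 0.598 = -6.708; -6.11 + 0.598 = -5.512.

[-6.708, -5.512]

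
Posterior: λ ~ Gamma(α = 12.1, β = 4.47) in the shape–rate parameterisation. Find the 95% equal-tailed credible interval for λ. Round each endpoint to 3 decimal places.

Posterior: Gamma(shape 12.1, rate 4.47).
Equal-tailed 95% interval: Gamma(12.1, 4.47) quantiles at 0.025 and 0.975.
Posterior mean ≈ 2.707, SD ≈ 0.778; a Normal approximation gives roughly [1.182, 4.232].
Exact: lower = 1.403; upper = 4.432.

[1.403, 4.432]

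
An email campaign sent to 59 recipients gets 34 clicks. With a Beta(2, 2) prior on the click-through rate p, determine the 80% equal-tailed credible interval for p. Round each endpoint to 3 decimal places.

[0.491, 0.651]

Posterior: Beta(2+34, 2+25) = Beta(36, 27).
Equal-tailed 80% interval: the 0.1 and 0.9 quantiles of Beta(36, 27).
Posterior mean ≈ 0.571, SD ≈ 0.062; a Normal approximation gives roughly [0.492, 0.651].
Exact: F⁻¹(0.1) = 0.491; F⁻¹(0.9) = 0.651.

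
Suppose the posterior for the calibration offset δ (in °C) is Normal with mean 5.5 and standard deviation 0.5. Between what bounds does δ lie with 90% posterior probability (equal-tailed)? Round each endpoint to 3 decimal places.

[4.678, 6.322]

The posterior is symmetric, so the 90% equal-tailed interval is δ = 5.5 ± z·0.5 with z = 1.645.
Half-width: 1.645 × 0.5 = 0.822.
5.5 − 0.822 = 4.678; 5.5 + 0.822 = 6.322.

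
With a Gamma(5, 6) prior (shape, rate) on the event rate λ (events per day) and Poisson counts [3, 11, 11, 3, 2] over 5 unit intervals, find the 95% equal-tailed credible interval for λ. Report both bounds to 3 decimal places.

[2.216, 4.319]

Posterior: Gamma(5+30, 6+5) = Gamma(35, 11) (shape, rate).
Equal-tailed 95% interval: Gamma(35, 11) quantiles at 0.025 and 0.975.
Posterior mean ≈ 3.182, SD ≈ 0.538; a Normal approximation gives roughly [2.128, 4.236].
Exact: lower = 2.216; upper = 4.319.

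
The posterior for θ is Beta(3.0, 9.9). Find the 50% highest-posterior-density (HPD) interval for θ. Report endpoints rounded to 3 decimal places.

The posterior is unimodal and skewed, so the HPD interval has equal density at both endpoints and is the shortest 50% interval.
Solving f(0.116) = f(0.267) with F(0.267) − F(0.116) = 0.50 gives [0.116, 0.267].
For comparison, the equal-tailed interval is [0.147, 0.303]; the HPD is narrower and shifted toward the mode.

[0.116, 0.267]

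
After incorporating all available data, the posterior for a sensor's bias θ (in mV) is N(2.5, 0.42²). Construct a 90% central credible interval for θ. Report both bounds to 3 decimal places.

[1.809, 3.191]

The posterior is symmetric, so the 90% equal-tailed interval is θ = 2.5 ± z·0.42 with z = 1.645.
Half-width: 1.645 × 0.42 = 0.691.
2.5 − 0.691 = 1.809; 2.5 + 0.691 = 3.191.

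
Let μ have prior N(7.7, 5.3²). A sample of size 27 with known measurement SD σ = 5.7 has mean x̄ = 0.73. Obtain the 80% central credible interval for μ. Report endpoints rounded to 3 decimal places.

Posterior precision = 1/5.3² + 27/5.7² = 0.0356 + 0.8310 = 0.8666, so posterior SD = 1.0742.
Posterior mean = (7.7/5.3² + 27·0.73/5.7²) / 0.8666 = 1.0163.
Interval: 1.0163 ± 1.282 × 1.0742 → [-0.360, 2.393].

[-0.360, 2.393]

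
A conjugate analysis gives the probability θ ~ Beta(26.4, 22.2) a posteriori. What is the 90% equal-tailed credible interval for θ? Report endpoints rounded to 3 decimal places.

Posterior: Beta(26.4, 22.2).
Equal-tailed 90% interval: the 0.05 and 0.95 quantiles of Beta(26.4, 22.2).
Posterior mean ≈ 0.543, SD ≈ 0.071; a Normal approximation gives roughly [0.427, 0.660].
Exact: F⁻¹(0.05) = 0.426; F⁻¹(0.95) = 0.659.

[0.426, 0.659]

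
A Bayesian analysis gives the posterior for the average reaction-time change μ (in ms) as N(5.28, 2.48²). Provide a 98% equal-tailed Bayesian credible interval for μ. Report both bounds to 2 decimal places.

The posterior is symmetric, so the 98% equal-tailed interval is μ = 5.28 ± z·2.48 with z = 2.326.
Half-width: 2.326 × 2.48 = 5.77.
5.28 − 5.77 = -0.49; 5.28 + 5.77 = 11.05.

[-0.49, 11.05]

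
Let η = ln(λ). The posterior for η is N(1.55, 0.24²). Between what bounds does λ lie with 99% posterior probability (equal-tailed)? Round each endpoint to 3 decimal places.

[2.539, 8.743]

On the log scale the 99% interval is 1.55 ± 2.576 × 0.24 = [0.9318, 2.1682].
Exponentiate: [e^0.9318, e^2.1682] = [2.539, 8.743].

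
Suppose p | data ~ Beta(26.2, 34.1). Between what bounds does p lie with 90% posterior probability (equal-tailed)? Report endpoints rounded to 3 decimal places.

Posterior: Beta(26.2, 34.1).
Equal-tailed 90% interval: the 0.05 and 0.95 quantiles of Beta(26.2, 34.1).
Posterior mean ≈ 0.434, SD ≈ 0.063; a Normal approximation gives roughly [0.330, 0.539].
Exact: F⁻¹(0.05) = 0.332; F⁻¹(0.95) = 0.540.

[0.332, 0.540]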